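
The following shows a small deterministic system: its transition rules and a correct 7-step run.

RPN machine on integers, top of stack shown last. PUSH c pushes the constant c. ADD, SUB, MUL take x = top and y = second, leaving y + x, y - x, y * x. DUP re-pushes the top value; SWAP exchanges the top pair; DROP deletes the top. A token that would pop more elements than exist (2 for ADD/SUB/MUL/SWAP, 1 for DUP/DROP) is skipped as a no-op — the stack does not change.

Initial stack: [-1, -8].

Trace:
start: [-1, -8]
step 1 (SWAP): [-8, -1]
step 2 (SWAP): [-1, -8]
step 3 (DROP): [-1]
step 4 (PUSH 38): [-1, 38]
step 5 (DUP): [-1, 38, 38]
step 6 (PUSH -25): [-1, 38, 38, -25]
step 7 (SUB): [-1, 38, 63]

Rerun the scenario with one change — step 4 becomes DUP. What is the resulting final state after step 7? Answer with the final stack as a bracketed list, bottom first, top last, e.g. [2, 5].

(re-executing from step 4 with the substitution; state before step 4: [-1])
step 4 (DUP): [-1, -1]
step 5 (DUP): [-1, -1, -1]
step 6 (PUSH -25): [-1, -1, -1, -25]
step 7 (SUB): [-1, -1, 24]

[-1, -1, 24]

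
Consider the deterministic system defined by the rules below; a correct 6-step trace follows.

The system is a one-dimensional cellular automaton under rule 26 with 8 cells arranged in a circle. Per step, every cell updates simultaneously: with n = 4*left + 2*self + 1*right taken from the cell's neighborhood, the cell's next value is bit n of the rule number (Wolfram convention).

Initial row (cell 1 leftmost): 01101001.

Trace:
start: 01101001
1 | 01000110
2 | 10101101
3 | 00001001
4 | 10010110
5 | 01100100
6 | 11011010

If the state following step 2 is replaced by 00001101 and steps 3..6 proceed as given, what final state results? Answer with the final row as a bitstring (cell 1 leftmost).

10100000

state after step 2 := 00001101
3 | 10011000
4 | 01110101
5 | 01000000
6 | 10100000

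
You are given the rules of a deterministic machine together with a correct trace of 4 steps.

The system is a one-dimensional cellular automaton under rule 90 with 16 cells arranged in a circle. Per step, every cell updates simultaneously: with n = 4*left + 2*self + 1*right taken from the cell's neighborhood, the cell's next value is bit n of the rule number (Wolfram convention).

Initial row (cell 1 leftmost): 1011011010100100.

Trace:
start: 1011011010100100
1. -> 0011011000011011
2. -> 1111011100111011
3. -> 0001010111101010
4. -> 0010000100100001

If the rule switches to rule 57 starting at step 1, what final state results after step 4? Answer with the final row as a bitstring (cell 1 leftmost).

(re-executing steps 1..4 under rule 57; state before step 1: 1011011010100100)
1. -> 0110110101010010
2. -> 0101101010101001
3. -> 1011010101010100
4. -> 0110101010101010

0110101010101010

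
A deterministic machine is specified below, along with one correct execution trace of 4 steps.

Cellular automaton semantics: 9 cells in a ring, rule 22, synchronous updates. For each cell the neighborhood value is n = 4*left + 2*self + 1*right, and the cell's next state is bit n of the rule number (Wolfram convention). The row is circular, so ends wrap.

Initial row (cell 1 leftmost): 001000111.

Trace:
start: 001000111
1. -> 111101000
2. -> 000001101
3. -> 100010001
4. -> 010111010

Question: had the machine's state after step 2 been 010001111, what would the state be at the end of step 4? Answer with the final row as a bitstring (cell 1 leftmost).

state after step 2 := 010001111
3. -> 011010000
4. -> 100011000

100011000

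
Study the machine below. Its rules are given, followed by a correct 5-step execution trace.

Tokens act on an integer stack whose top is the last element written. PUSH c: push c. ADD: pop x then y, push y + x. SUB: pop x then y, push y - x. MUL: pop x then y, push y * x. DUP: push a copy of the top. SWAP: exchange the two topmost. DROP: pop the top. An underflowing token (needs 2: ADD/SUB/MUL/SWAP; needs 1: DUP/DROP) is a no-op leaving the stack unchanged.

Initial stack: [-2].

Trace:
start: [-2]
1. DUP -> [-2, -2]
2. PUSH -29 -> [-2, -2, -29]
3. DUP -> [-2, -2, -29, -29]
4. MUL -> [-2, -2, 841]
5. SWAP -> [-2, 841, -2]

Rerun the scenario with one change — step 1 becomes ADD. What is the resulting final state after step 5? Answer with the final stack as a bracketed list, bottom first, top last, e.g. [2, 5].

(re-executing from step 1 with the substitution; state before step 1: [-2])
1. ADD -> [-2]
2. PUSH -29 -> [-2, -29]
3. DUP -> [-2, -29, -29]
4. MUL -> [-2, 841]
5. SWAP -> [841, -2]

[841, -2]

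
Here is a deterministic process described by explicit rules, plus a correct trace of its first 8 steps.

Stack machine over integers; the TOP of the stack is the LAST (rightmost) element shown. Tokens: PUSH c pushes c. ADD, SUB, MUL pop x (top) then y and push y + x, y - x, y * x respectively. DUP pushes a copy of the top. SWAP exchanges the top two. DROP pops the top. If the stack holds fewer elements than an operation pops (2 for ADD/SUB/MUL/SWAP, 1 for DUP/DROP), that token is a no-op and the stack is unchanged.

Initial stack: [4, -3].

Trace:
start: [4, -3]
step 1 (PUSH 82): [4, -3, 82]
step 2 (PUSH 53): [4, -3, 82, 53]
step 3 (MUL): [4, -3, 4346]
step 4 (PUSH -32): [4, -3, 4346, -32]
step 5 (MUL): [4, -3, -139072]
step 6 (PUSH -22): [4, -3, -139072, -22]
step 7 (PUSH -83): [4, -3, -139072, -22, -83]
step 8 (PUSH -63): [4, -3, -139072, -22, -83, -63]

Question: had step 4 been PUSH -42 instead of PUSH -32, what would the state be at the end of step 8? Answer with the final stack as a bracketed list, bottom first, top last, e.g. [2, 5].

(re-executing from step 4 with the substitution; state before step 4: [4, -3, 4346])
step 4 (PUSH -42): [4, -3, 4346, -42]
step 5 (MUL): [4, -3, -182532]
step 6 (PUSH -22): [4, -3, -182532, -22]
step 7 (PUSH -83): [4, -3, -182532, -22, -83]
step 8 (PUSH -63): [4, -3, -182532, -22, -83, -63]

[4, -3, -182532, -22, -83, -63]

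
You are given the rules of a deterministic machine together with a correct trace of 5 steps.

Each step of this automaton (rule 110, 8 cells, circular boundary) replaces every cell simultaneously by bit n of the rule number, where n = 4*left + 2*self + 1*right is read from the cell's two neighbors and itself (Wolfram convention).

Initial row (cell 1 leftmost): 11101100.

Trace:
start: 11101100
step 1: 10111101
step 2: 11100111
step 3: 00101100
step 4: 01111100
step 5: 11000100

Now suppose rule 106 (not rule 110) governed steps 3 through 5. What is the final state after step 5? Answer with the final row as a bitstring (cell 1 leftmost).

(re-executing steps 3..5 under rule 106; state before step 3: 11100111)
step 3: 00101100
step 4: 01011100
step 5: 10110100

10110100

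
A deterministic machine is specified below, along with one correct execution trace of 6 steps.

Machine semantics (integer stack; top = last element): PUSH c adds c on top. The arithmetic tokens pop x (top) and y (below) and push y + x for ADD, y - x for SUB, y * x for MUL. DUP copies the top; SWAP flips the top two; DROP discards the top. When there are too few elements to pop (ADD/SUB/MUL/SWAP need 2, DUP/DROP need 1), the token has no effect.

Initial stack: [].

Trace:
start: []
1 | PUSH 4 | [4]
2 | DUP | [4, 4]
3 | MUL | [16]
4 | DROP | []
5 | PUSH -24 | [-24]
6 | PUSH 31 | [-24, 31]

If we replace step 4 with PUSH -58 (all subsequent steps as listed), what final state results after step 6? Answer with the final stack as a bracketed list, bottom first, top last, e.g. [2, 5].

[16, -58, -24, 31]

(re-executing from step 4 with the substitution; state before step 4: [16])
4 | PUSH -58 | [16, -58]
5 | PUSH -24 | [16, -58, -24]
6 | PUSH 31 | [16, -58, -24, 31]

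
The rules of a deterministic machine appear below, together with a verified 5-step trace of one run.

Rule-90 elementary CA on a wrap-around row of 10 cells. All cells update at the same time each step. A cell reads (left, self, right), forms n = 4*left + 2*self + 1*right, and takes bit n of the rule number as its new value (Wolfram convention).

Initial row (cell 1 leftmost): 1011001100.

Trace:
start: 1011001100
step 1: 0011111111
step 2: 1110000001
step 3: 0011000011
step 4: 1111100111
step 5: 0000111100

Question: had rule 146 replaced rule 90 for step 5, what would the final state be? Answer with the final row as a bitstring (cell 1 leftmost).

(re-executing step 5 under rule 146; state before step 5: 1111100111)
step 5: 1111011011

1111011011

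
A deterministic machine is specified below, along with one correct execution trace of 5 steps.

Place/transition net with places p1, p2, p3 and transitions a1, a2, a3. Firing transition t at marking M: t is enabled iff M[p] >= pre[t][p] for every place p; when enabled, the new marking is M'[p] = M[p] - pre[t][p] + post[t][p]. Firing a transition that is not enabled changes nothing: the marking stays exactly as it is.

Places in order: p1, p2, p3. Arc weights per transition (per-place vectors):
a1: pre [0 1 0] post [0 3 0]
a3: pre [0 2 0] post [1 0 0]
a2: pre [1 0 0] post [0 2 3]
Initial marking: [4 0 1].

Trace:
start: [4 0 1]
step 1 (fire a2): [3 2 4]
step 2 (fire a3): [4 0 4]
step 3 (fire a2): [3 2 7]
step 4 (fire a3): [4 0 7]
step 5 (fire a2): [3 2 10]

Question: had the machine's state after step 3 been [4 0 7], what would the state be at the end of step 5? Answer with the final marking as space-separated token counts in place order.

state after step 3 := [4 0 7]
step 4 (fire a3): [4 0 7]
step 5 (fire a2): [3 2 10]

3 2 10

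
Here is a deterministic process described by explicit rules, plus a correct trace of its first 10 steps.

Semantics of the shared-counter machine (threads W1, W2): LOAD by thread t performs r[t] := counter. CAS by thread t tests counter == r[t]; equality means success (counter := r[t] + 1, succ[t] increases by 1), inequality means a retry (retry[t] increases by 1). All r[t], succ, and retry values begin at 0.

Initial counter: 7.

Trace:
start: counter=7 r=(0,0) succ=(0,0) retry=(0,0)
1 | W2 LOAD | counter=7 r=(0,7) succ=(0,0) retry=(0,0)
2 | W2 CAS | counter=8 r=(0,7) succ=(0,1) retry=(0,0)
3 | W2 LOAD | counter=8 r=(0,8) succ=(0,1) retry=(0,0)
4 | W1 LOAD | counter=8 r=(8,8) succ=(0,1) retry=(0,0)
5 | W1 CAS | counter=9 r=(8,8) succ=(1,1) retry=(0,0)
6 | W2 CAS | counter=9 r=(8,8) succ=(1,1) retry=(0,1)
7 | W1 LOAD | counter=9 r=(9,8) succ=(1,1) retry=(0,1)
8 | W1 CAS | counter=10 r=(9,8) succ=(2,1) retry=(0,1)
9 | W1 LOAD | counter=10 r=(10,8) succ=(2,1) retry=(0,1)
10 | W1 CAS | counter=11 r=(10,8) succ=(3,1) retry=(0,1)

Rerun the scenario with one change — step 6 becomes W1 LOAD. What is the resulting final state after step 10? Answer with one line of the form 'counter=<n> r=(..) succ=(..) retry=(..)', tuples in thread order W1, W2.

counter=11 r=(10,8) succ=(3,1) retry=(0,0)

(re-executing from step 6 with the substitution; state before step 6: counter=9 r=(8,8) succ=(1,1) retry=(0,0))
6 | W1 LOAD | counter=9 r=(9,8) succ=(1,1) retry=(0,0)
7 | W1 LOAD | counter=9 r=(9,8) succ=(1,1) retry=(0,0)
8 | W1 CAS | counter=10 r=(9,8) succ=(2,1) retry=(0,0)
9 | W1 LOAD | counter=10 r=(10,8) succ=(2,1) retry=(0,0)
10 | W1 CAS | counter=11 r=(10,8) succ=(3,1) retry=(0,0)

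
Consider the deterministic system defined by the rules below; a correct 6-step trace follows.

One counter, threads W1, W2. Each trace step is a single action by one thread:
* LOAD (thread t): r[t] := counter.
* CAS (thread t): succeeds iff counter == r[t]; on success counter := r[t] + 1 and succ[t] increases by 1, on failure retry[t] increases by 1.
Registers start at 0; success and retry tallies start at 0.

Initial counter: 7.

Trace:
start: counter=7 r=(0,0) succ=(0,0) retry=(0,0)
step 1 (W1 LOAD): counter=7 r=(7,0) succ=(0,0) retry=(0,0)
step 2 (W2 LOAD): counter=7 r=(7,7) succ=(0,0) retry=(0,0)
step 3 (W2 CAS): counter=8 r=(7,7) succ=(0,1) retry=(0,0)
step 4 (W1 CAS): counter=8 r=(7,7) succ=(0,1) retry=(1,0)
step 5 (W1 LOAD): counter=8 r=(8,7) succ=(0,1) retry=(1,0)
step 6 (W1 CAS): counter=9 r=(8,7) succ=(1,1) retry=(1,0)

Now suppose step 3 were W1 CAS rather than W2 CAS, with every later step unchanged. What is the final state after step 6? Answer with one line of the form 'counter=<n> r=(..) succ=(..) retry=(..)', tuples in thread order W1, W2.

counter=9 r=(8,7) succ=(2,0) retry=(1,0)

(re-executing from step 3 with the substitution; state before step 3: counter=7 r=(7,7) succ=(0,0) retry=(0,0))
step 3 (W1 CAS): counter=8 r=(7,7) succ=(1,0) retry=(0,0)
step 4 (W1 CAS): counter=8 r=(7,7) succ=(1,0) retry=(1,0)
step 5 (W1 LOAD): counter=8 r=(8,7) succ=(1,0) retry=(1,0)
step 6 (W1 CAS): counter=9 r=(8,7) succ=(2,0) retry=(1,0)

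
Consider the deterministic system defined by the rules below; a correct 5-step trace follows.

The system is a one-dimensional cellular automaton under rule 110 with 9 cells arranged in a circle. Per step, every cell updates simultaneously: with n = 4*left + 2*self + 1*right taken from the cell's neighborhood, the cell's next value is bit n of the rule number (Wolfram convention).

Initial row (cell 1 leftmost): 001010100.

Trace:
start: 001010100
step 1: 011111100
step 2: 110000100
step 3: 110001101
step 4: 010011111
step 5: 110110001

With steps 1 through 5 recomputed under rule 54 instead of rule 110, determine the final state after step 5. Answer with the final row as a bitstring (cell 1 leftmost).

000101000

(re-executing steps 1..5 under rule 54; state before step 1: 001010100)
step 1: 011111110
step 2: 100000001
step 3: 010000010
step 4: 111000111
step 5: 000101000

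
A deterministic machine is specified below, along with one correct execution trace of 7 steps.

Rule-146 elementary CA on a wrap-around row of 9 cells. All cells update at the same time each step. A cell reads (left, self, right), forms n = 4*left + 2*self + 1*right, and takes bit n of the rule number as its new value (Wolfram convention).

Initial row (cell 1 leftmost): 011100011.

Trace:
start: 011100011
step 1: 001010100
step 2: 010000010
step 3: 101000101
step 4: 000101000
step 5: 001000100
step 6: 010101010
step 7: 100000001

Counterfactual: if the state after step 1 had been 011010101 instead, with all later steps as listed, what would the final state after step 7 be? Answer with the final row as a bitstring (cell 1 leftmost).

state after step 1 := 011010101
step 2: 000000000
step 3: 000000000
step 4: 000000000
step 5: 000000000
step 6: 000000000
step 7: 000000000

000000000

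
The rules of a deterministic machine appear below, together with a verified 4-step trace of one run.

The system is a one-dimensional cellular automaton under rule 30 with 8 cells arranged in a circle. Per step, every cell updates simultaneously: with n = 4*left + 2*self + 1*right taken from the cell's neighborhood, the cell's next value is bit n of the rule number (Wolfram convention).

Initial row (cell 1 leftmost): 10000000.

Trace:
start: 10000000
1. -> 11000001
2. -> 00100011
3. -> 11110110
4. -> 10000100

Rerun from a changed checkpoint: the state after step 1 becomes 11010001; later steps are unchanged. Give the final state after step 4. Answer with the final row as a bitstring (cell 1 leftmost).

10101110

state after step 1 := 11010001
2. -> 00011011
3. -> 10110010
4. -> 10101110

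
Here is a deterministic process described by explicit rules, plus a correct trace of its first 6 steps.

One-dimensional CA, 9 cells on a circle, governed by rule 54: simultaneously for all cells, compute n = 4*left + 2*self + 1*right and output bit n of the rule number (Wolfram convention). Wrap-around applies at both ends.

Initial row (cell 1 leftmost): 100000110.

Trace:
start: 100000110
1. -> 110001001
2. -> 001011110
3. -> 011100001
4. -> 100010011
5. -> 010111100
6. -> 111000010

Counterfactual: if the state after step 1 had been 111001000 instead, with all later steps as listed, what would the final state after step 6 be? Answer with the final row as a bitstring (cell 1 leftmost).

state after step 1 := 111001000
2. -> 000111101
3. -> 101000011
4. -> 011100100
5. -> 100011110
6. -> 110100001

110100001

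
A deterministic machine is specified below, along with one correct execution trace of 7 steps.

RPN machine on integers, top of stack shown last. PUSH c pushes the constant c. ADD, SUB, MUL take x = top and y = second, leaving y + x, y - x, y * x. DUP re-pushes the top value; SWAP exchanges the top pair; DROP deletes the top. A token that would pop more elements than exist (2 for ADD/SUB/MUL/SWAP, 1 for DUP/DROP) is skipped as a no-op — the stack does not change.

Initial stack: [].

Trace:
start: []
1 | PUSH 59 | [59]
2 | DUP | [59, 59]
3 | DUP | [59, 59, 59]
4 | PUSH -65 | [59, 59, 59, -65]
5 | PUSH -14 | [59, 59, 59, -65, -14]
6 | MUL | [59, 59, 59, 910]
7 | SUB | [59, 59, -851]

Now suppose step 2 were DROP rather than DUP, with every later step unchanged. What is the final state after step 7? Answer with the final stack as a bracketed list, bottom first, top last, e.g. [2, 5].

[910]

(re-executing from step 2 with the substitution; state before step 2: [59])
2 | DROP | []
3 | DUP | []
4 | PUSH -65 | [-65]
5 | PUSH -14 | [-65, -14]
6 | MUL | [910]
7 | SUB | [910]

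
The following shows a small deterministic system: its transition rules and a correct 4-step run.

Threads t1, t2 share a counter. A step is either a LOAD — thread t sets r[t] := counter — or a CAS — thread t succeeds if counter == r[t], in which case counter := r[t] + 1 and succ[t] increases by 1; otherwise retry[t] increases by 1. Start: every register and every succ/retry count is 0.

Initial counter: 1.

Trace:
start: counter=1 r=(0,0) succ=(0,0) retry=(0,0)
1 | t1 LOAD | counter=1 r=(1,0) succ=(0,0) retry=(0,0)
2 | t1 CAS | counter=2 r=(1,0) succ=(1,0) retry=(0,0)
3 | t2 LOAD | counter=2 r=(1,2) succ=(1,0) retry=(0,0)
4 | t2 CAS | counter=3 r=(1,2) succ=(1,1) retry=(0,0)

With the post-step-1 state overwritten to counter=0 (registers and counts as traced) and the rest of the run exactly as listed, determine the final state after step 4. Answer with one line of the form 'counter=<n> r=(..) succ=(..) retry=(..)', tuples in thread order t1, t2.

state after step 1 := counter=0 r=(1,0) succ=(0,0) retry=(0,0)
2 | t1 CAS | counter=0 r=(1,0) succ=(0,0) retry=(1,0)
3 | t2 LOAD | counter=0 r=(1,0) succ=(0,0) retry=(1,0)
4 | t2 CAS | counter=1 r=(1,0) succ=(0,1) retry=(1,0)

counter=1 r=(1,0) succ=(0,1) retry=(1,0)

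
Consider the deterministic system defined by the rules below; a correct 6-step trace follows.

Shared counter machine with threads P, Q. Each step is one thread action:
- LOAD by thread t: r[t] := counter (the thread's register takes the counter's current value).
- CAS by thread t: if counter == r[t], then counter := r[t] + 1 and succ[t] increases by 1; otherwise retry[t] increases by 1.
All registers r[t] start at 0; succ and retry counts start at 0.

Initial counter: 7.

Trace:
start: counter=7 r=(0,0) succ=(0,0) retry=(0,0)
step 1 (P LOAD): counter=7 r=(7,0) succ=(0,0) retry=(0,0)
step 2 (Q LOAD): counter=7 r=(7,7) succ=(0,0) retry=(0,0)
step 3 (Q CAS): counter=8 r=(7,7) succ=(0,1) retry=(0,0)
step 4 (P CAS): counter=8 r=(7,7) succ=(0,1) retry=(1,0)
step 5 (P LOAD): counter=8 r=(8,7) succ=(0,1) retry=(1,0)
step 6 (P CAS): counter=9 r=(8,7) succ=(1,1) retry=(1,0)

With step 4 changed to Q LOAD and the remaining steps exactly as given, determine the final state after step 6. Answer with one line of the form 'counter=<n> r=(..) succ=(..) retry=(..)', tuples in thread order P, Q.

counter=9 r=(8,8) succ=(1,1) retry=(0,0)

(re-executing from step 4 with the substitution; state before step 4: counter=8 r=(7,7) succ=(0,1) retry=(0,0))
step 4 (Q LOAD): counter=8 r=(7,8) succ=(0,1) retry=(0,0)
step 5 (P LOAD): counter=8 r=(8,8) succ=(0,1) retry=(0,0)
step 6 (P CAS): counter=9 r=(8,8) succ=(1,1) retry=(0,0)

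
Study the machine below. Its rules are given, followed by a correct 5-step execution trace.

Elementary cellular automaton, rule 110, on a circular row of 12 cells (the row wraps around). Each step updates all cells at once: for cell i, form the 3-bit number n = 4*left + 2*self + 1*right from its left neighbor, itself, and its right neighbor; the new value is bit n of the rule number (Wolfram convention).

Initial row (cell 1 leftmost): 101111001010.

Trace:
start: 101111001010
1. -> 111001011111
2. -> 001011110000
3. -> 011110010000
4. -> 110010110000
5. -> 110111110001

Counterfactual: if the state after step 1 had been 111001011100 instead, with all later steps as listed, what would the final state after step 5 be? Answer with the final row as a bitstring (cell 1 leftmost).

state after step 1 := 111001011100
2. -> 101011110101
3. -> 111110011111
4. -> 000010110000
5. -> 000111110000

000111110000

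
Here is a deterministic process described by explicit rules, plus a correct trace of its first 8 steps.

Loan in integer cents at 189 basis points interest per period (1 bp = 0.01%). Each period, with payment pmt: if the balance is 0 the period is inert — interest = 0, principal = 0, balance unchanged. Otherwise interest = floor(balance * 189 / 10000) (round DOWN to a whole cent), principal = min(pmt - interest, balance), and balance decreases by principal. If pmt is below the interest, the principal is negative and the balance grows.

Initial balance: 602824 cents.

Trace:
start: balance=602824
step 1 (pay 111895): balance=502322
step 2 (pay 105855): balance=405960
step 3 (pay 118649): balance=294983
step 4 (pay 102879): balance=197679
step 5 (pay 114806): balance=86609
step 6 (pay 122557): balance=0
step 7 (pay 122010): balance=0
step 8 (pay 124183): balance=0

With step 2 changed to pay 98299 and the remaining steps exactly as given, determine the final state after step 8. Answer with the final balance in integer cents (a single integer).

0

(re-executing from step 2 with the substitution; state before step 2: balance=502322)
step 2 (pay 98299): balance=413516
step 3 (pay 118649): balance=302682
step 4 (pay 102879): balance=205523
step 5 (pay 114806): balance=94601
step 6 (pay 122557): balance=0
step 7 (pay 122010): balance=0
step 8 (pay 124183): balance=0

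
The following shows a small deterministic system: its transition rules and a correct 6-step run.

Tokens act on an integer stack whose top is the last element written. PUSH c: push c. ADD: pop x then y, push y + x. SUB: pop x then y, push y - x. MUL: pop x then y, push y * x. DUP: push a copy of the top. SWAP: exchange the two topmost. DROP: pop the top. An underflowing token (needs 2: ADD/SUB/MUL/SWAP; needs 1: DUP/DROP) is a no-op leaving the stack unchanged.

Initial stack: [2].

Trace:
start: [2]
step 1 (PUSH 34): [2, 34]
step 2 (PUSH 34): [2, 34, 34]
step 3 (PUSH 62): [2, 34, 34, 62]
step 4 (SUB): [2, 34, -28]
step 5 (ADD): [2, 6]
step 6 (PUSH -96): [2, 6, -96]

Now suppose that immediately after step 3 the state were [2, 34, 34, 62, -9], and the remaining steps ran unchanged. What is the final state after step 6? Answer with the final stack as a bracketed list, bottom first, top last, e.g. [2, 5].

state after step 3 := [2, 34, 34, 62, -9]
step 4 (SUB): [2, 34, 34, 71]
step 5 (ADD): [2, 34, 105]
step 6 (PUSH -96): [2, 34, 105, -96]

[2, 34, 105, -96]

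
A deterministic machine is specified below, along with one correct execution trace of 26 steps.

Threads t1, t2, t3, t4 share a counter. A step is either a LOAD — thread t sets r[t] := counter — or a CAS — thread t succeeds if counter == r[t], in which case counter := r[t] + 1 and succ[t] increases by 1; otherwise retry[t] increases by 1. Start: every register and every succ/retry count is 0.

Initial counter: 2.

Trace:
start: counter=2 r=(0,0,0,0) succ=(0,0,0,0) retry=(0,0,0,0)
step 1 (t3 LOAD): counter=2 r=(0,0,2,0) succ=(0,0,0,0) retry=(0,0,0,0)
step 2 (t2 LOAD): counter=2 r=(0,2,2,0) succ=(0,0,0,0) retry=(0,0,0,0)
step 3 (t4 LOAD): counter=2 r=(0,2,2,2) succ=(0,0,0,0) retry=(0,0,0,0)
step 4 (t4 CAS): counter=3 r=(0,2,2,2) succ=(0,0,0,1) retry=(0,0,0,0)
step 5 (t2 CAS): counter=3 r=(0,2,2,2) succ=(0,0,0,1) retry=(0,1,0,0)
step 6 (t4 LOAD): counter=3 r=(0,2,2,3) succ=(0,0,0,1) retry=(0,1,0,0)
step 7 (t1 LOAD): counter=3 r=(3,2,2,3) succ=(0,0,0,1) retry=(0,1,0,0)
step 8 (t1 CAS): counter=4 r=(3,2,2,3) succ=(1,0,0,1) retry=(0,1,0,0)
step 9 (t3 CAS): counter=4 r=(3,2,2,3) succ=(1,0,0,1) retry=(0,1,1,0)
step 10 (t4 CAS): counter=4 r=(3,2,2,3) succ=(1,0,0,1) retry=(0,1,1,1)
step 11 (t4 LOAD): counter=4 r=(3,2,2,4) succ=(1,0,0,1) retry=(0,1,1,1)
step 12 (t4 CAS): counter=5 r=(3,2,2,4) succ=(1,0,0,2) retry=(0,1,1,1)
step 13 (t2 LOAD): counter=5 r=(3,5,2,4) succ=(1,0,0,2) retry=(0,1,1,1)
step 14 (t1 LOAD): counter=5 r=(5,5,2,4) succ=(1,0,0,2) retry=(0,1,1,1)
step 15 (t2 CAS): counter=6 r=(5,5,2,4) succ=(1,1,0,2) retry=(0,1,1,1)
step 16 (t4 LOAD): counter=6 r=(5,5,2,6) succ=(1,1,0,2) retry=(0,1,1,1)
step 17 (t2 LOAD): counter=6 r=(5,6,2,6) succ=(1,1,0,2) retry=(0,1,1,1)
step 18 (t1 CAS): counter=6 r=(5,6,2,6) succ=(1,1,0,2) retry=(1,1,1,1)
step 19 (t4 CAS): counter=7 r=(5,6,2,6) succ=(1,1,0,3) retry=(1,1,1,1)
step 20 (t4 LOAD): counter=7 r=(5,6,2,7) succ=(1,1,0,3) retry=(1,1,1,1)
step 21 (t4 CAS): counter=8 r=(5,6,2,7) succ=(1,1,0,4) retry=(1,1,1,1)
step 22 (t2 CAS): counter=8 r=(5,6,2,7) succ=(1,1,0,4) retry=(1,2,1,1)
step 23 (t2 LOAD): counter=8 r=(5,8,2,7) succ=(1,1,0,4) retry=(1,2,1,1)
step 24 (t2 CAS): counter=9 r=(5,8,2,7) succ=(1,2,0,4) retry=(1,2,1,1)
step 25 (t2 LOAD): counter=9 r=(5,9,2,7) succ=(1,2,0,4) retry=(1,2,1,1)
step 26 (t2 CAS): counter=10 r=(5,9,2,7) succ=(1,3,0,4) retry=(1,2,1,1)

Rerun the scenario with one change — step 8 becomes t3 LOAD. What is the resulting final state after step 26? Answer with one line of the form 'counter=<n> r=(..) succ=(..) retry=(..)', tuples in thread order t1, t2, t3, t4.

(re-executing from step 8 with the substitution; state before step 8: counter=3 r=(3,2,2,3) succ=(0,0,0,1) retry=(0,1,0,0))
step 8 (t3 LOAD): counter=3 r=(3,2,3,3) succ=(0,0,0,1) retry=(0,1,0,0)
step 9 (t3 CAS): counter=4 r=(3,2,3,3) succ=(0,0,1,1) retry=(0,1,0,0)
step 10 (t4 CAS): counter=4 r=(3,2,3,3) succ=(0,0,1,1) retry=(0,1,0,1)
step 11 (t4 LOAD): counter=4 r=(3,2,3,4) succ=(0,0,1,1) retry=(0,1,0,1)
step 12 (t4 CAS): counter=5 r=(3,2,3,4) succ=(0,0,1,2) retry=(0,1,0,1)
step 13 (t2 LOAD): counter=5 r=(3,5,3,4) succ=(0,0,1,2) retry=(0,1,0,1)
step 14 (t1 LOAD): counter=5 r=(5,5,3,4) succ=(0,0,1,2) retry=(0,1,0,1)
step 15 (t2 CAS): counter=6 r=(5,5,3,4) succ=(0,1,1,2) retry=(0,1,0,1)
step 16 (t4 LOAD): counter=6 r=(5,5,3,6) succ=(0,1,1,2) retry=(0,1,0,1)
step 17 (t2 LOAD): counter=6 r=(5,6,3,6) succ=(0,1,1,2) retry=(0,1,0,1)
step 18 (t1 CAS): counter=6 r=(5,6,3,6) succ=(0,1,1,2) retry=(1,1,0,1)
step 19 (t4 CAS): counter=7 r=(5,6,3,6) succ=(0,1,1,3) retry=(1,1,0,1)
step 20 (t4 LOAD): counter=7 r=(5,6,3,7) succ=(0,1,1,3) retry=(1,1,0,1)
step 21 (t4 CAS): counter=8 r=(5,6,3,7) succ=(0,1,1,4) retry=(1,1,0,1)
step 22 (t2 CAS): counter=8 r=(5,6,3,7) succ=(0,1,1,4) retry=(1,2,0,1)
step 23 (t2 LOAD): counter=8 r=(5,8,3,7) succ=(0,1,1,4) retry=(1,2,0,1)
step 24 (t2 CAS): counter=9 r=(5,8,3,7) succ=(0,2,1,4) retry=(1,2,0,1)
step 25 (t2 LOAD): counter=9 r=(5,9,3,7) succ=(0,2,1,4) retry=(1,2,0,1)
step 26 (t2 CAS): counter=10 r=(5,9,3,7) succ=(0,3,1,4) retry=(1,2,0,1)

counter=10 r=(5,9,3,7) succ=(0,3,1,4) retry=(1,2,0,1)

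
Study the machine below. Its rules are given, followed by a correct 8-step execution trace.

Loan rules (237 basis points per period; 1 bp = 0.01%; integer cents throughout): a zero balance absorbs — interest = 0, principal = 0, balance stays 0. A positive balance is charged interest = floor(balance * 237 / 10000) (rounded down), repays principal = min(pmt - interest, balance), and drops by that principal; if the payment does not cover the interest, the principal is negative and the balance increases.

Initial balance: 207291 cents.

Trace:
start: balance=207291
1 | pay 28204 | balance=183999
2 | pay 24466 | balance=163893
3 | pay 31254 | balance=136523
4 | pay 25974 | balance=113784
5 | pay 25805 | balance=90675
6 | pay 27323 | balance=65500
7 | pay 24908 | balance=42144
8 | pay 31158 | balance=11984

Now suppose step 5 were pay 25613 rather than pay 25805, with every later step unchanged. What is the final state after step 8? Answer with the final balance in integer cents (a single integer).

12191

(re-executing from step 5 with the substitution; state before step 5: balance=113784)
5 | pay 25613 | balance=90867
6 | pay 27323 | balance=65697
7 | pay 24908 | balance=42346
8 | pay 31158 | balance=12191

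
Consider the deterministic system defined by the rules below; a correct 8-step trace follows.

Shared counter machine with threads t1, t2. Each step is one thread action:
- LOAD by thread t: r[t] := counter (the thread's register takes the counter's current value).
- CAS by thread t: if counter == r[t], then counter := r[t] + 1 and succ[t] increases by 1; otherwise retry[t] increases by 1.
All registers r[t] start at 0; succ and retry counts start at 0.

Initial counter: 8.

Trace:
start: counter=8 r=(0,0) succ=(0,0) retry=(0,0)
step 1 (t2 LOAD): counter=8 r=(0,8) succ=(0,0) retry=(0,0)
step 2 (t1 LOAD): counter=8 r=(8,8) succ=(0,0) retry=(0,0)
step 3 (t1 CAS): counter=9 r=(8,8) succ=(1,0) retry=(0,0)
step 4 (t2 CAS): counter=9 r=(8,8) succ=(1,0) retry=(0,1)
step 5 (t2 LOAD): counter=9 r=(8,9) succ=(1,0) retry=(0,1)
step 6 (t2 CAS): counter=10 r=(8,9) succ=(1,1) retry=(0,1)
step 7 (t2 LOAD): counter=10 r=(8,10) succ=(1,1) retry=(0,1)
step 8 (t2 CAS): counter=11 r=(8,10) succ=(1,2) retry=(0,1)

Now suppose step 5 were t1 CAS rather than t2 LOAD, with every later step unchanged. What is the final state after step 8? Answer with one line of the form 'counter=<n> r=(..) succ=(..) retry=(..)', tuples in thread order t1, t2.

(re-executing from step 5 with the substitution; state before step 5: counter=9 r=(8,8) succ=(1,0) retry=(0,1))
step 5 (t1 CAS): counter=9 r=(8,8) succ=(1,0) retry=(1,1)
step 6 (t2 CAS): counter=9 r=(8,8) succ=(1,0) retry=(1,2)
step 7 (t2 LOAD): counter=9 r=(8,9) succ=(1,0) retry=(1,2)
step 8 (t2 CAS): counter=10 r=(8,9) succ=(1,1) retry=(1,2)

counter=10 r=(8,9) succ=(1,1) retry=(1,2)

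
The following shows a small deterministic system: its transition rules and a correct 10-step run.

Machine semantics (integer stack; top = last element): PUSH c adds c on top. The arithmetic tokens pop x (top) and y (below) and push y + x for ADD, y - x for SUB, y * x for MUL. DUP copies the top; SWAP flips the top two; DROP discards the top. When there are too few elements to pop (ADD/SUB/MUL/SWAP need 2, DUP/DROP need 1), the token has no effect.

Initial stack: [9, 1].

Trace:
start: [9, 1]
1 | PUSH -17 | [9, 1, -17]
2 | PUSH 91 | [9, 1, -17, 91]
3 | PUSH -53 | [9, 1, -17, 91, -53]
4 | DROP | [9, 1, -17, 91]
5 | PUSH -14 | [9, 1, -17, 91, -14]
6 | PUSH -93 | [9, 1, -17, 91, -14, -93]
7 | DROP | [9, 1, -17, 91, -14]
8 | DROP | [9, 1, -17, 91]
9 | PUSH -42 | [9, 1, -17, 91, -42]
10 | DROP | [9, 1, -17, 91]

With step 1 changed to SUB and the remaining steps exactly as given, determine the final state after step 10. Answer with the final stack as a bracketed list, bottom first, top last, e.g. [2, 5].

(re-executing from step 1 with the substitution; state before step 1: [9, 1])
1 | SUB | [8]
2 | PUSH 91 | [8, 91]
3 | PUSH -53 | [8, 91, -53]
4 | DROP | [8, 91]
5 | PUSH -14 | [8, 91, -14]
6 | PUSH -93 | [8, 91, -14, -93]
7 | DROP | [8, 91, -14]
8 | DROP | [8, 91]
9 | PUSH -42 | [8, 91, -42]
10 | DROP | [8, 91]

[8, 91]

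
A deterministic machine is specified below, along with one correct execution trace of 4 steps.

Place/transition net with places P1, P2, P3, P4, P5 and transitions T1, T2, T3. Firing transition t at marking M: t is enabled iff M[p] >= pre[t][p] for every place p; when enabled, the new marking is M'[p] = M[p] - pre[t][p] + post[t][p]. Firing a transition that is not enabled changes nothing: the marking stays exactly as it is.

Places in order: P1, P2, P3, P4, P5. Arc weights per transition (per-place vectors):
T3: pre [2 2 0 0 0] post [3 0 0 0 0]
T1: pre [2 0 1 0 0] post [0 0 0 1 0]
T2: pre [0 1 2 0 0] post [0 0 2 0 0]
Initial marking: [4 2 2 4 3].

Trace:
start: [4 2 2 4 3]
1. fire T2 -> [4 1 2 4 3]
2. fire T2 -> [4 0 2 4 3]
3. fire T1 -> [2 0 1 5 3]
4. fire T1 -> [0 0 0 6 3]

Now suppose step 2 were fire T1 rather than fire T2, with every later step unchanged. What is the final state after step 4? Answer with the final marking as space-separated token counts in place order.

0 1 0 6 3

(re-executing from step 2 with the substitution; state before step 2: [4 1 2 4 3])
2. fire T1 -> [2 1 1 5 3]
3. fire T1 -> [0 1 0 6 3]
4. fire T1 -> [0 1 0 6 3]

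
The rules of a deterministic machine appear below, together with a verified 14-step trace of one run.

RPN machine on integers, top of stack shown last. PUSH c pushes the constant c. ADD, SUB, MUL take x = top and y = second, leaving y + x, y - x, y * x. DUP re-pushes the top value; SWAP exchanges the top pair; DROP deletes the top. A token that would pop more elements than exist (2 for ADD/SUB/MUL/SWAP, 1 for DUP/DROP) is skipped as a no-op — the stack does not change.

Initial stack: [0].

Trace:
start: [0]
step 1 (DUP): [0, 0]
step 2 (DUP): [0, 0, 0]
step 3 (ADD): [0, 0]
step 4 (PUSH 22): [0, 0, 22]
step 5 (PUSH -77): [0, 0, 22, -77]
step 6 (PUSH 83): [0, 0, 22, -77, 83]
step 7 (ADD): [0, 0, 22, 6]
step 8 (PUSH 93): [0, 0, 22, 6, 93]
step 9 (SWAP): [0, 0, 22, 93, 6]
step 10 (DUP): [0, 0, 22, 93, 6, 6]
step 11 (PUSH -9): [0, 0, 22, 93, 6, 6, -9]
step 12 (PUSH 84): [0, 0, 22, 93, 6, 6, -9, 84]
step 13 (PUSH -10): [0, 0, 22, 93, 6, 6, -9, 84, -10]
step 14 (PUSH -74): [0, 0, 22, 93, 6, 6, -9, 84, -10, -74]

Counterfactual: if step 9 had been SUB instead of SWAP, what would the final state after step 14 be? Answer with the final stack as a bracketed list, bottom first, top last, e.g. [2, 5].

(re-executing from step 9 with the substitution; state before step 9: [0, 0, 22, 6, 93])
step 9 (SUB): [0, 0, 22, -87]
step 10 (DUP): [0, 0, 22, -87, -87]
step 11 (PUSH -9): [0, 0, 22, -87, -87, -9]
step 12 (PUSH 84): [0, 0, 22, -87, -87, -9, 84]
step 13 (PUSH -10): [0, 0, 22, -87, -87, -9, 84, -10]
step 14 (PUSH -74): [0, 0, 22, -87, -87, -9, 84, -10, -74]

[0, 0, 22, -87, -87, -9, 84, -10, -74]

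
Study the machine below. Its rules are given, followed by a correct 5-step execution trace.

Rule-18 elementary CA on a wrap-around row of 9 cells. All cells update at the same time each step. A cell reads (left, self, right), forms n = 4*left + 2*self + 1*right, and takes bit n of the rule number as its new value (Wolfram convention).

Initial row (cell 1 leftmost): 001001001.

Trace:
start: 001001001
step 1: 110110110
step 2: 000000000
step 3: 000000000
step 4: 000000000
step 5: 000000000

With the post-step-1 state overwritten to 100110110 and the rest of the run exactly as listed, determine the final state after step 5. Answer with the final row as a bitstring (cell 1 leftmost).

state after step 1 := 100110110
step 2: 011000000
step 3: 100100000
step 4: 011010001
step 5: 000001010

000001010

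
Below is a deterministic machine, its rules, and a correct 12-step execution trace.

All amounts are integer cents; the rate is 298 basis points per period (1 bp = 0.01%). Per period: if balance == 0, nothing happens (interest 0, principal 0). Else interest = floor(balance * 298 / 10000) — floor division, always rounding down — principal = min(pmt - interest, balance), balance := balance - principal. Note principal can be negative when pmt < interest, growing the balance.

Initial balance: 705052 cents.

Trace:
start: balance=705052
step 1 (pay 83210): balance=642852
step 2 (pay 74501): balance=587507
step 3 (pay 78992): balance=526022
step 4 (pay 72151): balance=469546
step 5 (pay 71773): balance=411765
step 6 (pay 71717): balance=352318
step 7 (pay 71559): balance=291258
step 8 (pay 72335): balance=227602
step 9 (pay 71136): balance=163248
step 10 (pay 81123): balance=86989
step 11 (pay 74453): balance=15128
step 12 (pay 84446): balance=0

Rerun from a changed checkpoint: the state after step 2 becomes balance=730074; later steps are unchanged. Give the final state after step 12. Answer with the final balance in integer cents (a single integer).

122358

state after step 2 := balance=730074
step 3 (pay 78992): balance=672838
step 4 (pay 72151): balance=620737
step 5 (pay 71773): balance=567461
step 6 (pay 71717): balance=512654
step 7 (pay 71559): balance=456372
step 8 (pay 72335): balance=397636
step 9 (pay 71136): balance=338349
step 10 (pay 81123): balance=267308
step 11 (pay 74453): balance=200820
step 12 (pay 84446): balance=122358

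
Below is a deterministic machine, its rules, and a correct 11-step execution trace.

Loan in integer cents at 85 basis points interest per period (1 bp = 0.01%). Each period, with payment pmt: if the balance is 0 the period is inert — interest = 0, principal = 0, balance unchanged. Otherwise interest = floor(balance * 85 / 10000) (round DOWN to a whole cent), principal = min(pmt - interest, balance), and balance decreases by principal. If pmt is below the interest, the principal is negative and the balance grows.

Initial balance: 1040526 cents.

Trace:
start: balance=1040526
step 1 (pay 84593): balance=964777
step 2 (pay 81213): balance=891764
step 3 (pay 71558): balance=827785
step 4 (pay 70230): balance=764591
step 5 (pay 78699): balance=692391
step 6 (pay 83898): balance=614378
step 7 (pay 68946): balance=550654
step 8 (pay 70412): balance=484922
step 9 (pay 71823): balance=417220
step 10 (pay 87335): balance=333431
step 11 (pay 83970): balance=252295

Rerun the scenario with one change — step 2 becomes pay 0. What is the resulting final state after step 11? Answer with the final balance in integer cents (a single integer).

(re-executing from step 2 with the substitution; state before step 2: balance=964777)
step 2 (pay 0): balance=972977
step 3 (pay 71558): balance=909689
step 4 (pay 70230): balance=847191
step 5 (pay 78699): balance=775693
step 6 (pay 83898): balance=698388
step 7 (pay 68946): balance=635378
step 8 (pay 70412): balance=570366
step 9 (pay 71823): balance=503391
step 10 (pay 87335): balance=420334
step 11 (pay 83970): balance=339936

339936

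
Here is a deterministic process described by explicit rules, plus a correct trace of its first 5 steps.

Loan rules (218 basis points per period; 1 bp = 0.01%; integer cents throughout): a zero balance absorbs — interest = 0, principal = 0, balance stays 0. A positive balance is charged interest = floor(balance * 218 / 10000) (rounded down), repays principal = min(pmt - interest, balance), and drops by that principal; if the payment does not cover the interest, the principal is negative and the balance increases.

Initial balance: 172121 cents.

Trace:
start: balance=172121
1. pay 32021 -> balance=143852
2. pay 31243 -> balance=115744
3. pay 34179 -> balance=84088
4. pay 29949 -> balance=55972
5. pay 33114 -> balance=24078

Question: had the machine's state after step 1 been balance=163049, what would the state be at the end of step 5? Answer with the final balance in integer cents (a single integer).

45004

state after step 1 := balance=163049
2. pay 31243 -> balance=135360
3. pay 34179 -> balance=104131
4. pay 29949 -> balance=76452
5. pay 33114 -> balance=45004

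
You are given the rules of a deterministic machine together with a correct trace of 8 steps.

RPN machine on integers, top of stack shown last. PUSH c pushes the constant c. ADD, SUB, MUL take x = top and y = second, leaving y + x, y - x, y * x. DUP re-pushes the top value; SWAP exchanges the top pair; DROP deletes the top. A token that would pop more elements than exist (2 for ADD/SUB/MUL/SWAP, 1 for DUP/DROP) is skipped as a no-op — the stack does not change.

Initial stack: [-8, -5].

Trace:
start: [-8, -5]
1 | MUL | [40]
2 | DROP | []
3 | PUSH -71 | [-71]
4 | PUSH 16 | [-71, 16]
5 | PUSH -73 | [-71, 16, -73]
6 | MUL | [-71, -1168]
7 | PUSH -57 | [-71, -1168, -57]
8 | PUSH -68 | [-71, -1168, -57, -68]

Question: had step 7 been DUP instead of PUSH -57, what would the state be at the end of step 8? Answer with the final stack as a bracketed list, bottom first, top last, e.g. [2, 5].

[-71, -1168, -1168, -68]

(re-executing from step 7 with the substitution; state before step 7: [-71, -1168])
7 | DUP | [-71, -1168, -1168]
8 | PUSH -68 | [-71, -1168, -1168, -68]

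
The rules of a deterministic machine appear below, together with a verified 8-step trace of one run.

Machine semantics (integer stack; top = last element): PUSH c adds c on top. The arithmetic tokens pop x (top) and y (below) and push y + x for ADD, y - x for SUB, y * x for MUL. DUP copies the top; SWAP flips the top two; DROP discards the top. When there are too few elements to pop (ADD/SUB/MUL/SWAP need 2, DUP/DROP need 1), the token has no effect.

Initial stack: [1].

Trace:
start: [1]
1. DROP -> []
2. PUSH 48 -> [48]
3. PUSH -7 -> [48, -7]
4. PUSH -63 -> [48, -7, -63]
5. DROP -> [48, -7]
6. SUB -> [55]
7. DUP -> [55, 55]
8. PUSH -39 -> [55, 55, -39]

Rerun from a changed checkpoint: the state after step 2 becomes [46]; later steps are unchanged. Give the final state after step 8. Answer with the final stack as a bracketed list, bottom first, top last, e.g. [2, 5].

state after step 2 := [46]
3. PUSH -7 -> [46, -7]
4. PUSH -63 -> [46, -7, -63]
5. DROP -> [46, -7]
6. SUB -> [53]
7. DUP -> [53, 53]
8. PUSH -39 -> [53, 53, -39]

[53, 53, -39]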